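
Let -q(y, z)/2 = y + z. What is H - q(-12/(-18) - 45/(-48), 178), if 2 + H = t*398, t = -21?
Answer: -192019/24 ≈ -8000.8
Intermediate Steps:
H = -8360 (H = -2 - 21*398 = -2 - 8358 = -8360)
q(y, z) = -2*y - 2*z (q(y, z) = -2*(y + z) = -2*y - 2*z)
H - q(-12/(-18) - 45/(-48), 178) = -8360 - (-2*(-12/(-18) - 45/(-48)) - 2*178) = -8360 - (-2*(-12*(-1/18) - 45*(-1/48)) - 356) = -8360 - (-2*(2/3 + 15/16) - 356) = -8360 - (-2*77/48 - 356) = -8360 - (-77/24 - 356) = -8360 - 1*(-8621/24) = -8360 + 8621/24 = -192019/24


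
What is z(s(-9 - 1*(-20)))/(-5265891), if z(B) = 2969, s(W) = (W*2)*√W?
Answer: -2969/5265891 ≈ -0.00056382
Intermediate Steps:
s(W) = 2*W^(3/2) (s(W) = (2*W)*√W = 2*W^(3/2))
z(s(-9 - 1*(-20)))/(-5265891) = 2969/(-5265891) = 2969*(-1/5265891) = -2969/5265891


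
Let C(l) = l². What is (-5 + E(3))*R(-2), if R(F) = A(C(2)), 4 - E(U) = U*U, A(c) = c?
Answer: -40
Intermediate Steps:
E(U) = 4 - U² (E(U) = 4 - U*U = 4 - U²)
R(F) = 4 (R(F) = 2² = 4)
(-5 + E(3))*R(-2) = (-5 + (4 - 1*3²))*4 = (-5 + (4 - 1*9))*4 = (-5 + (4 - 9))*4 = (-5 - 5)*4 = -10*4 = -40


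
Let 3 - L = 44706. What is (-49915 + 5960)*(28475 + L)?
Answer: 713301740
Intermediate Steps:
L = -44703 (L = 3 - 1*44706 = 3 - 44706 = -44703)
(-49915 + 5960)*(28475 + L) = (-49915 + 5960)*(28475 - 44703) = -43955*(-16228) = 713301740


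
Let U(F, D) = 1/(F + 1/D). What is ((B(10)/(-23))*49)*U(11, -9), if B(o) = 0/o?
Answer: 0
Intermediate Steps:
B(o) = 0
((B(10)/(-23))*49)*U(11, -9) = ((0/(-23))*49)*(-9/(1 - 9*11)) = ((0*(-1/23))*49)*(-9/(1 - 99)) = (0*49)*(-9/(-98)) = 0*(-9*(-1/98)) = 0*(9/98) = 0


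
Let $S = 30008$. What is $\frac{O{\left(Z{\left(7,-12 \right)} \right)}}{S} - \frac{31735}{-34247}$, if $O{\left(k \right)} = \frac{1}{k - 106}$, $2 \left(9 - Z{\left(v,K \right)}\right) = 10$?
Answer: $\frac{97134961513}{104823765552} \approx 0.92665$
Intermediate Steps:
$Z{\left(v,K \right)} = 4$ ($Z{\left(v,K \right)} = 9 - 5 = 4$)
$O{\left(k \right)} = \frac{1}{-106 + k}$
$\frac{O{\left(Z{\left(7,-12 \right)} \right)}}{S} - \frac{31735}{-34247} = \frac{1}{\left(-106 + 4\right) 30008} - \frac{31735}{-34247} = \frac{1}{-102} \cdot \frac{1}{30008} - - \frac{31735}{34247} = \left(- \frac{1}{102}\right) \frac{1}{30008} + \frac{31735}{34247} = - \frac{1}{3060816} + \frac{31735}{34247} = \frac{97134961513}{104823765552}$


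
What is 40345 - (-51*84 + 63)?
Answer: 44566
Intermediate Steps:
40345 - (-51*84 + 63) = 40345 - (-4284 + 63) = 40345 - 1*(-4221) = 40345 + 4221 = 44566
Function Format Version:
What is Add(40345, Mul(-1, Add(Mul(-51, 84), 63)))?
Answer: 44566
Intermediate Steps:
Add(40345, Mul(-1, Add(Mul(-51, 84), 63))) = Add(40345, Mul(-1, Add(-4284, 63))) = Add(40345, Mul(-1, -4221)) = Add(40345, 4221) = 44566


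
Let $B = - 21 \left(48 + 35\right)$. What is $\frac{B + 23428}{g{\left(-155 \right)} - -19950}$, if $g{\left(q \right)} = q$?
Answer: $\frac{4337}{3959} \approx 1.0955$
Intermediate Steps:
$B = -1743$ ($B = \left(-21\right) 83 = -1743$)
$\frac{B + 23428}{g{\left(-155 \right)} - -19950} = \frac{-1743 + 23428}{-155 - -19950} = \frac{21685}{-155 + 19950} = \frac{21685}{19795} = 21685 \cdot \frac{1}{19795} = \frac{4337}{3959}$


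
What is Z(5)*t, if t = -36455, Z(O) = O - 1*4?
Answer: -36455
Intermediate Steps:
Z(O) = -4 + O (Z(O) = O - 4 = -4 + O)
Z(5)*t = (-4 + 5)*(-36455) = 1*(-36455) = -36455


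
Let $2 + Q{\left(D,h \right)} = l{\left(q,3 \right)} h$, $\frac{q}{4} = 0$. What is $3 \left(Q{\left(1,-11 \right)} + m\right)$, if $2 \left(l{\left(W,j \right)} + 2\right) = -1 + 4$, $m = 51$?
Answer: $\frac{327}{2} \approx 163.5$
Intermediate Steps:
$q = 0$ ($q = 4 \cdot 0 = 0$)
$l{\left(W,j \right)} = - \frac{1}{2}$ ($l{\left(W,j \right)} = -2 + \frac{-1 + 4}{2} = -2 + \frac{1}{2} \cdot 3 = -2 + \frac{3}{2} = - \frac{1}{2}$)
$Q{\left(D,h \right)} = -2 - \frac{h}{2}$
$3 \left(Q{\left(1,-11 \right)} + m\right) = 3 \left(\left(-2 - - \frac{11}{2}\right) + 51\right) = 3 \left(\left(-2 + \frac{11}{2}\right) + 51\right) = 3 \left(\frac{7}{2} + 51\right) = 3 \cdot \frac{109}{2} = \frac{327}{2}$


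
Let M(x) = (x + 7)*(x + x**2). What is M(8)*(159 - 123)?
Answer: 38880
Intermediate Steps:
M(x) = (7 + x)*(x + x**2)
M(8)*(159 - 123) = (8*(7 + 8**2 + 8*8))*(159 - 123) = (8*(7 + 64 + 64))*36 = (8*135)*36 = 1080*36 = 38880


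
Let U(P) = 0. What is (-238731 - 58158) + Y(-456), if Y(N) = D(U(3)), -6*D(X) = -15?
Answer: -593773/2 ≈ -2.9689e+5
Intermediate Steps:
D(X) = 5/2 (D(X) = -1/6*(-15) = 5/2)
Y(N) = 5/2
(-238731 - 58158) + Y(-456) = (-238731 - 58158) + 5/2 = -296889 + 5/2 = -593773/2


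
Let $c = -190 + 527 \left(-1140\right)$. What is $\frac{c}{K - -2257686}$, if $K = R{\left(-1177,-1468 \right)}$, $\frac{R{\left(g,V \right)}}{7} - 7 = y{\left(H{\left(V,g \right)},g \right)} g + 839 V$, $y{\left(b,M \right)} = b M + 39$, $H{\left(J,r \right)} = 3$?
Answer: $- \frac{600970}{22406759} \approx -0.026821$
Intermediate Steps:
$y{\left(b,M \right)} = 39 + M b$ ($y{\left(b,M \right)} = M b + 39 = 39 + M b$)
$R{\left(g,V \right)} = 49 + 5873 V + 7 g \left(39 + 3 g\right)$ ($R{\left(g,V \right)} = 49 + 7 \left(\left(39 + g 3\right) g + 839 V\right) = 49 + 7 \left(\left(39 + 3 g\right) g + 839 V\right) = 49 + 7 \left(g \left(39 + 3 g\right) + 839 V\right) = 49 + 7 \left(839 V + g \left(39 + 3 g\right)\right) = 49 + \left(5873 V + 7 g \left(39 + 3 g\right)\right) = 49 + 5873 V + 7 g \left(39 + 3 g\right)$)
$K = 20149073$ ($K = 49 + 5873 \left(-1468\right) + 21 \left(-1177\right) \left(13 - 1177\right) = 49 - 8621564 + 21 \left(-1177\right) \left(-1164\right) = 49 - 8621564 + 28770588 = 20149073$)
$c = -600970$ ($c = -190 - 600780 = -600970$)
$\frac{c}{K - -2257686} = - \frac{600970}{20149073 - -2257686} = - \frac{600970}{20149073 + 2257686} = - \frac{600970}{22406759}$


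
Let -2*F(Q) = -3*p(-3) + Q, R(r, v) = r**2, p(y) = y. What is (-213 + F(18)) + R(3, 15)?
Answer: -435/2 ≈ -217.50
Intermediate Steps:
F(Q) = -9/2 - Q/2 (F(Q) = -(-3*(-3) + Q)/2 = -(9 + Q)/2 = -9/2 - Q/2)
(-213 + F(18)) + R(3, 15) = (-213 + (-9/2 - 1/2*18)) + 3**2 = (-213 + (-9/2 - 9)) + 9 = (-213 - 27/2) + 9 = -453/2 + 9 = -435/2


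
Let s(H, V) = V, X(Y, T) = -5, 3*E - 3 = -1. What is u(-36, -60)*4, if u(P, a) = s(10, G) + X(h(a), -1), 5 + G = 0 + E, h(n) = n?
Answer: -112/3 ≈ -37.333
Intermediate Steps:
E = 2/3 (E = 1 + (1/3)*(-1) = 1 - 1/3 = 2/3 ≈ 0.66667)
G = -13/3 (G = -5 + (0 + 2/3) = -5 + 2/3 = -13/3 ≈ -4.3333)
u(P, a) = -28/3 (u(P, a) = -13/3 - 5 = -28/3)
u(-36, -60)*4 = -28/3*4 = -112/3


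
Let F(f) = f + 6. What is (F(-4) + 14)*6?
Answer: 96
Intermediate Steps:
F(f) = 6 + f
(F(-4) + 14)*6 = ((6 - 4) + 14)*6 = (2 + 14)*6 = 16*6 = 96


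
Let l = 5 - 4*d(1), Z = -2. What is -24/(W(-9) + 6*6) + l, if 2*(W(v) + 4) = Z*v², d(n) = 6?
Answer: -907/49 ≈ -18.510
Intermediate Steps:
l = -19 (l = 5 - 4*6 = 5 - 24 = -19)
W(v) = -4 - v² (W(v) = -4 + (-2*v²)/2 = -4 - v²)
-24/(W(-9) + 6*6) + l = -24/((-4 - 1*(-9)²) + 6*6) - 19 = -24/((-4 - 1*81) + 36) - 19 = -24/((-4 - 81) + 36) - 19 = -24/(-85 + 36) - 19 = -24/(-49) - 19 = -1/49*(-24) - 19 = 24/49 - 19 = -907/49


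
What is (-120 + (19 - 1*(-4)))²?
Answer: 9409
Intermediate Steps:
(-120 + (19 - 1*(-4)))² = (-120 + (19 + 4))² = (-120 + 23)² = (-97)² = 9409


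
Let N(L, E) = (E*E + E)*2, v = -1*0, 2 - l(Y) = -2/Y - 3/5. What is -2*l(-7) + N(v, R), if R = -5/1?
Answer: 1238/35 ≈ 35.371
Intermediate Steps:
R = -5 (R = -5*1 = -5)
l(Y) = 13/5 + 2/Y (l(Y) = 2 - (-2/Y - 3/5) = 2 - (-2/Y - 3*⅕) = 2 - (-2/Y - ⅗) = 2 - (-⅗ - 2/Y) = 2 + (⅗ + 2/Y) = 13/5 + 2/Y)
v = 0
N(L, E) = 2*E + 2*E² (N(L, E) = (E² + E)*2 = (E + E²)*2 = 2*E + 2*E²)
-2*l(-7) + N(v, R) = -2*(13/5 + 2/(-7)) + 2*(-5)*(1 - 5) = -2*(13/5 + 2*(-⅐)) + 2*(-5)*(-4) = -2*(13/5 - 2/7) + 40 = -2*81/35 + 40 = -162/35 + 40 = 1238/35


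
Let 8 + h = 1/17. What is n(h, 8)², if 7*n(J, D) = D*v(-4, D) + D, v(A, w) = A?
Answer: 576/49 ≈ 11.755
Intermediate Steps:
h = -135/17 (h = -8 + 1/17 = -135/17 ≈ -7.9412)
n(J, D) = -3*D/7 (n(J, D) = (D*(-4) + D)/7 = (-4*D + D)/7 = (-3*D)/7 = -3*D/7)
n(h, 8)² = (-3/7*8)² = (-24/7)² = 576/49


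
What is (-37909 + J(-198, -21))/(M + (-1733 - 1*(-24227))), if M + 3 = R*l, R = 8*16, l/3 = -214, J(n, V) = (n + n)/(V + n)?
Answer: 553445/871401 ≈ 0.63512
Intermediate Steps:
J(n, V) = 2*n/(V + n) (J(n, V) = (2*n)/(V + n) = 2*n/(V + n))
l = -642 (l = 3*(-214) = -642)
R = 128
M = -82179 (M = -3 + 128*(-642) = -3 - 82176 = -82179)
(-37909 + J(-198, -21))/(M + (-1733 - 1*(-24227))) = (-37909 + 2*(-198)/(-21 - 198))/(-82179 + (-1733 - 1*(-24227))) = (-37909 + 2*(-198)/(-219))/(-82179 + (-1733 + 24227)) = (-37909 + 2*(-198)*(-1/219))/(-82179 + 22494) = (-37909 + 132/73)/(-59685) = -2767225/73*(-1/59685) = 553445/871401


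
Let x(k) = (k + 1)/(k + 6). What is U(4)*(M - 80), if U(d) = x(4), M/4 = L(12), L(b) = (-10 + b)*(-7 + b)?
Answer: -20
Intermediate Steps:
M = 40 (M = 4*(70 + 12² - 17*12) = 4*(70 + 144 - 204) = 4*10 = 40)
x(k) = (1 + k)/(6 + k)
U(d) = ½ (U(d) = (1 + 4)/(6 + 4) = 5/10 = (⅒)*5 = ½)
U(4)*(M - 80) = (40 - 80)/2 = (½)*(-40) = -20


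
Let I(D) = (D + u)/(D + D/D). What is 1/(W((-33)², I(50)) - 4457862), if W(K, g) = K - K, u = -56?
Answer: -1/4457862 ≈ -2.2432e-7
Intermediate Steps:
I(D) = (-56 + D)/(1 + D) (I(D) = (D - 56)/(D + D/D) = (-56 + D)/(D + 1) = (-56 + D)/(1 + D))
W(K, g) = 0
1/(W((-33)², I(50)) - 4457862) = 1/(0 - 4457862) = 1/(-4457862) = -1/4457862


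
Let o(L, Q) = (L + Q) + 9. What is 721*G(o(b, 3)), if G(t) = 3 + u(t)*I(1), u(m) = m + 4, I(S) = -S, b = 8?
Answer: -15141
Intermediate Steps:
u(m) = 4 + m
o(L, Q) = 9 + L + Q
G(t) = -1 - t (G(t) = 3 + (4 + t)*(-1*1) = 3 + (4 + t)*(-1) = 3 + (-4 - t) = -1 - t)
721*G(o(b, 3)) = 721*(-1 - (9 + 8 + 3)) = 721*(-1 - 1*20) = 721*(-1 - 20) = 721*(-21) = -15141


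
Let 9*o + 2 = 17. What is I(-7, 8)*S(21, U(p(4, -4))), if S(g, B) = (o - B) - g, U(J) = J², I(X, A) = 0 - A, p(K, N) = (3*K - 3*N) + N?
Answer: 10064/3 ≈ 3354.7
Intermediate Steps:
o = 5/3 (o = -2/9 + (⅑)*17 = -2/9 + 17/9 = 5/3 ≈ 1.6667)
p(K, N) = -2*N + 3*K (p(K, N) = (-3*N + 3*K) + N = -2*N + 3*K)
I(X, A) = -A
S(g, B) = 5/3 - B - g (S(g, B) = (5/3 - B) - g = 5/3 - B - g)
I(-7, 8)*S(21, U(p(4, -4))) = (-1*8)*(5/3 - (-2*(-4) + 3*4)² - 1*21) = -8*(5/3 - (8 + 12)² - 21) = -8*(5/3 - 1*20² - 21) = -8*(5/3 - 1*400 - 21) = -8*(5/3 - 400 - 21) = -8*(-1258/3) = 10064/3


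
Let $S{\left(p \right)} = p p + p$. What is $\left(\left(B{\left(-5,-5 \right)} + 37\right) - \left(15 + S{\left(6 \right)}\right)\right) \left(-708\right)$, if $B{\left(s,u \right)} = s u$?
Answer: $-3540$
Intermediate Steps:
$S{\left(p \right)} = p + p^{2}$ ($S{\left(p \right)} = p^{2} + p = p + p^{2}$)
$\left(\left(B{\left(-5,-5 \right)} + 37\right) - \left(15 + S{\left(6 \right)}\right)\right) \left(-708\right) = \left(\left(\left(-5\right) \left(-5\right) + 37\right) - \left(15 + 6 \left(1 + 6\right)\right)\right) \left(-708\right) = \left(\left(25 + 37\right) - \left(15 + 6 \cdot 7\right)\right) \left(-708\right) = \left(62 - 57\right) \left(-708\right) = 5 \left(-708\right) = -3540$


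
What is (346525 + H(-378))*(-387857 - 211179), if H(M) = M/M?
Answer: -207581548936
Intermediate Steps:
H(M) = 1
(346525 + H(-378))*(-387857 - 211179) = (346525 + 1)*(-387857 - 211179) = 346526*(-599036) = -207581548936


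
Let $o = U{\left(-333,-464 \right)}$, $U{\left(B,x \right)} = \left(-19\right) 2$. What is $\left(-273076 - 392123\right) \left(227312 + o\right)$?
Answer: $-151182437526$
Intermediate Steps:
$U{\left(B,x \right)} = -38$
$o = -38$
$\left(-273076 - 392123\right) \left(227312 + o\right) = \left(-273076 - 392123\right) \left(227312 - 38\right) = \left(-665199\right) 227274 = -151182437526$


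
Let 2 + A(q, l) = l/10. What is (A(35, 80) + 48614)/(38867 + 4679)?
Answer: 24310/21773 ≈ 1.1165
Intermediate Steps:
A(q, l) = -2 + l/10
(A(35, 80) + 48614)/(38867 + 4679) = ((-2 + (1/10)*80) + 48614)/(38867 + 4679) = ((-2 + 8) + 48614)/43546 = (6 + 48614)*(1/43546) = 48620*(1/43546) = 24310/21773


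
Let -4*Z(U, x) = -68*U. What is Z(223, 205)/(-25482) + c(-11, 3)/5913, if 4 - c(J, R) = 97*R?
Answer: -9909839/50225022 ≈ -0.19731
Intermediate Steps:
Z(U, x) = 17*U (Z(U, x) = -(-17)*U = 17*U)
c(J, R) = 4 - 97*R
Z(223, 205)/(-25482) + c(-11, 3)/5913 = (17*223)/(-25482) + (4 - 97*3)/5913 = 3791*(-1/25482) + (4 - 291)*(1/5913) = -3791/25482 - 287*1/5913 = -3791/25482 - 287/5913 = -9909839/50225022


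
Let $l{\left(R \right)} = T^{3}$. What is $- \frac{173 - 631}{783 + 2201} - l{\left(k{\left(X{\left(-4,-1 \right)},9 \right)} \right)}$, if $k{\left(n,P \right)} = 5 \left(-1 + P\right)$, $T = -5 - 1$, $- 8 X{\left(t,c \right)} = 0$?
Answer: $\frac{322501}{1492} \approx 216.15$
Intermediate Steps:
$X{\left(t,c \right)} = 0$ ($X{\left(t,c \right)} = \left(- \frac{1}{8}\right) 0 = 0$)
$T = -6$ ($T = -5 - 1 = -6$)
$k{\left(n,P \right)} = -5 + 5 P$
$l{\left(R \right)} = -216$ ($l{\left(R \right)} = \left(-6\right)^{3} = -216$)
$- \frac{173 - 631}{783 + 2201} - l{\left(k{\left(X{\left(-4,-1 \right)},9 \right)} \right)} = - \frac{173 - 631}{783 + 2201} - -216 = - \frac{-458}{2984} + 216 = \left(-1\right) \left(- \frac{229}{1492}\right) + 216 = \frac{229}{1492} + 216 = \frac{322501}{1492}$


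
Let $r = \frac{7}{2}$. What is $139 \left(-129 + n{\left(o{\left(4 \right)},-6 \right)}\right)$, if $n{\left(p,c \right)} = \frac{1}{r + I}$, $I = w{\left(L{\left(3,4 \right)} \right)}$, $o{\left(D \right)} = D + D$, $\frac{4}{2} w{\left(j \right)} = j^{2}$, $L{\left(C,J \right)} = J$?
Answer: $- \frac{412135}{23} \approx -17919.0$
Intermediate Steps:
$r = \frac{7}{2}$ ($r = 7 \cdot \frac{1}{2} = \frac{7}{2} \approx 3.5$)
$w{\left(j \right)} = \frac{j^{2}}{2}$
$o{\left(D \right)} = 2 D$
$I = 8$ ($I = \frac{4^{2}}{2} = \frac{1}{2} \cdot 16 = 8$)
$n{\left(p,c \right)} = \frac{2}{23}$ ($n{\left(p,c \right)} = \frac{1}{\frac{7}{2} + 8} = \frac{1}{\frac{23}{2}} = \frac{2}{23}$)
$139 \left(-129 + n{\left(o{\left(4 \right)},-6 \right)}\right) = 139 \left(-129 + \frac{2}{23}\right) = 139 \left(- \frac{2965}{23}\right) = - \frac{412135}{23}$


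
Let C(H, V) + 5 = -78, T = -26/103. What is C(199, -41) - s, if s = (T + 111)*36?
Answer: -419201/103 ≈ -4069.9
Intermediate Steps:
T = -26/103 (T = -26*1/103 = -26/103 ≈ -0.25243)
s = 410652/103 (s = (-26/103 + 111)*36 = (11407/103)*36 = 410652/103 ≈ 3986.9)
C(H, V) = -83 (C(H, V) = -5 - 78 = -83)
C(199, -41) - s = -83 - 1*410652/103 = -83 - 410652/103 = -419201/103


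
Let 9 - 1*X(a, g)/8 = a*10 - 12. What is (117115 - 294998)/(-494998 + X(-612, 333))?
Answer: 177883/445870 ≈ 0.39896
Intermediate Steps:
X(a, g) = 168 - 80*a (X(a, g) = 72 - 8*(a*10 - 12) = 72 - 8*(10*a - 12) = 72 - 8*(-12 + 10*a) = 72 + (96 - 80*a) = 168 - 80*a)
(117115 - 294998)/(-494998 + X(-612, 333)) = (117115 - 294998)/(-494998 + (168 - 80*(-612))) = -177883/(-494998 + (168 + 48960)) = -177883/(-494998 + 49128) = -177883/(-445870) = -177883*(-1/445870) = 177883/445870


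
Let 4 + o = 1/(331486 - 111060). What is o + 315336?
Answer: 69507371433/220426 ≈ 3.1533e+5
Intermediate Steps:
o = -881703/220426 (o = -4 + 1/(331486 - 111060) = -4 + 1/220426 = -881703/220426 ≈ -4.0000)
o + 315336 = -881703/220426 + 315336 = 69507371433/220426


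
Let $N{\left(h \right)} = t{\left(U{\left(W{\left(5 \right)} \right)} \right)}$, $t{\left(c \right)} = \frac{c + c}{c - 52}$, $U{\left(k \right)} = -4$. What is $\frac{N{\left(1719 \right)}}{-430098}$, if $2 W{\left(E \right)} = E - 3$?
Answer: $- \frac{1}{3010686} \approx -3.3215 \cdot 10^{-7}$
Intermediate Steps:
$W{\left(E \right)} = - \frac{3}{2} + \frac{E}{2}$ ($W{\left(E \right)} = \frac{E - 3}{2} = \frac{-3 + E}{2} = - \frac{3}{2} + \frac{E}{2}$)
$t{\left(c \right)} = \frac{2 c}{-52 + c}$
$N{\left(h \right)} = \frac{1}{7}$ ($N{\left(h \right)} = 2 \left(-4\right) \frac{1}{-52 - 4} = 2 \left(-4\right) \frac{1}{-56} = 2 \left(-4\right) \left(- \frac{1}{56}\right) = \frac{1}{7}$)
$\frac{N{\left(1719 \right)}}{-430098} = \frac{1}{7 \left(-430098\right)} = \frac{1}{7} \left(- \frac{1}{430098}\right) = - \frac{1}{3010686}$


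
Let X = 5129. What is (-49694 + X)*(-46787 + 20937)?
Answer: 1152005250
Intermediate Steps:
(-49694 + X)*(-46787 + 20937) = (-49694 + 5129)*(-46787 + 20937) = -44565*(-25850) = 1152005250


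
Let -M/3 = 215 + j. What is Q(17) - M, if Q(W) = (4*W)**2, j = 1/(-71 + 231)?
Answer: 843043/160 ≈ 5269.0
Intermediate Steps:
j = 1/160 ≈ 0.0062500
Q(W) = 16*W**2
M = -103203/160 (M = -3*(215 + 1/160) = -3*34401/160 = -103203/160 ≈ -645.02)
Q(17) - M = 16*17**2 - 1*(-103203/160) = 16*289 + 103203/160 = 4624 + 103203/160 = 843043/160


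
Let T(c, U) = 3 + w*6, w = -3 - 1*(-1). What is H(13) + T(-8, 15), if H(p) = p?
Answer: 4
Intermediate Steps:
w = -2 (w = -3 + 1 = -2)
T(c, U) = -9 (T(c, U) = 3 - 2*6 = 3 - 12 = -9)
H(13) + T(-8, 15) = 13 - 9 = 4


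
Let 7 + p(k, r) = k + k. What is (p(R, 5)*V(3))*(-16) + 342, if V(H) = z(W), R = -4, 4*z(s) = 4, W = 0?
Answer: 582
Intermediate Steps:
z(s) = 1 (z(s) = (1/4)*4 = 1)
V(H) = 1
p(k, r) = -7 + 2*k (p(k, r) = -7 + (k + k) = -7 + 2*k)
(p(R, 5)*V(3))*(-16) + 342 = ((-7 + 2*(-4))*1)*(-16) + 342 = ((-7 - 8)*1)*(-16) + 342 = -15*1*(-16) + 342 = -15*(-16) + 342 = 240 + 342 = 582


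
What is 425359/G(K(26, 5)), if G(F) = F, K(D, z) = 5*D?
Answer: 425359/130 ≈ 3272.0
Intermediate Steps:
425359/G(K(26, 5)) = 425359/((5*26)) = 425359/130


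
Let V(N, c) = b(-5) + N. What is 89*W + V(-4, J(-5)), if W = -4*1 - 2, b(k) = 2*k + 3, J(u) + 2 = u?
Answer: -545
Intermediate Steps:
J(u) = -2 + u
b(k) = 3 + 2*k
W = -6 (W = -4 - 2 = -6)
V(N, c) = -7 + N (V(N, c) = (3 + 2*(-5)) + N = (3 - 10) + N = -7 + N)
89*W + V(-4, J(-5)) = 89*(-6) + (-7 - 4) = -534 - 11 = -545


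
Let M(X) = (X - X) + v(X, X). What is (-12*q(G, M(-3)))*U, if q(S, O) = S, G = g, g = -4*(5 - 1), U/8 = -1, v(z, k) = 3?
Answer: -1536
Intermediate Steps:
U = -8 (U = 8*(-1) = -8)
M(X) = 3 (M(X) = (X - X) + 3 = 0 + 3 = 3)
g = -16 (g = -4*4 = -16)
G = -16
(-12*q(G, M(-3)))*U = -12*(-16)*(-8) = 192*(-8) = -1536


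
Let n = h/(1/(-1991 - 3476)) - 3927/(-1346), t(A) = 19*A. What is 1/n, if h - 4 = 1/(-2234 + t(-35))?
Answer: -3902054/85311373917 ≈ -4.5739e-5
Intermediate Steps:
h = 11595/2899 (h = 4 + 1/(-2234 + 19*(-35)) = 4 + 1/(-2234 - 665) = 4 + 1/(-2899) = 4 - 1/2899 = 11595/2899 ≈ 3.9997)
n = -85311373917/3902054 (n = 11595/(2899*(1/(-1991 - 3476))) - 3927/(-1346) = 11595/(2899*(1/(-5467))) - 3927*(-1/1346) = 11595/(2899*(-1/5467)) + 3927/1346 = (11595/2899)*(-5467) + 3927/1346 = -63389865/2899 + 3927/1346 = -85311373917/3902054 ≈ -21863.)
1/n = 1/(-85311373917/3902054) = -3902054/85311373917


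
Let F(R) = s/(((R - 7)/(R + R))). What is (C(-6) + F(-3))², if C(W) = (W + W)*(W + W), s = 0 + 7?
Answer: 549081/25 ≈ 21963.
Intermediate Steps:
s = 7
F(R) = 14*R/(-7 + R) (F(R) = 7/(((R - 7)/(R + R))) = 7/(((-7 + R)/((2*R)))) = 7/(((-7 + R)*(1/(2*R)))) = 7/(((-7 + R)/(2*R))) = 7*(2*R/(-7 + R)) = 14*R/(-7 + R))
C(W) = 4*W² (C(W) = (2*W)*(2*W) = 4*W²)
(C(-6) + F(-3))² = (4*(-6)² + 14*(-3)/(-7 - 3))² = (4*36 + 14*(-3)/(-10))² = (144 + 14*(-3)*(-⅒))² = (144 + 21/5)² = (741/5)² = 549081/25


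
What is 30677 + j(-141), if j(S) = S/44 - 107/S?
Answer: 190304935/6204 ≈ 30675.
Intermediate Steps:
j(S) = -107/S + S/44 (j(S) = S*(1/44) - 107/S = S/44 - 107/S = -107/S + S/44)
30677 + j(-141) = 30677 + (-107/(-141) + (1/44)*(-141)) = 30677 + (-107*(-1/141) - 141/44) = 30677 + (107/141 - 141/44) = 30677 - 15173/6204 = 190304935/6204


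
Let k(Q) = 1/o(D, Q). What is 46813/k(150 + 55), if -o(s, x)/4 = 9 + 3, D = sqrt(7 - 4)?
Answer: -2247024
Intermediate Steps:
D = sqrt(3) ≈ 1.7320
o(s, x) = -48 (o(s, x) = -4*(9 + 3) = -4*12 = -48)
k(Q) = -1/48 (k(Q) = 1/(-48) = -1/48)
46813/k(150 + 55) = 46813/(-1/48) = 46813*(-48) = -2247024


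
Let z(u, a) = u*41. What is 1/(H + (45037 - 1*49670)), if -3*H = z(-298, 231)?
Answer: -3/1681 ≈ -0.0017847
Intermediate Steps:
z(u, a) = 41*u
H = 12218/3 (H = -41*(-298)/3 = -⅓*(-12218) = 12218/3 ≈ 4072.7)
1/(H + (45037 - 1*49670)) = 1/(12218/3 + (45037 - 1*49670)) = 1/(12218/3 + (45037 - 49670)) = 1/(12218/3 - 4633) = 1/(-1681/3) = -3/1681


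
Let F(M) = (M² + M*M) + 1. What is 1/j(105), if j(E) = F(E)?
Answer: 1/22051 ≈ 4.5349e-5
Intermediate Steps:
F(M) = 1 + 2*M² (F(M) = (M² + M²) + 1 = 2*M² + 1 = 1 + 2*M²)
j(E) = 1 + 2*E²
1/j(105) = 1/(1 + 2*105²) = 1/(1 + 2*11025) = 1/(1 + 22050) = 1/22051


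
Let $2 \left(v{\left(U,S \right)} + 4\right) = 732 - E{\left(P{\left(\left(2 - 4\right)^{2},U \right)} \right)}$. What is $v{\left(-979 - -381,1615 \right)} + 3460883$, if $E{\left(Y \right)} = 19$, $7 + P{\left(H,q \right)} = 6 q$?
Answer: $\frac{6922471}{2} \approx 3.4612 \cdot 10^{6}$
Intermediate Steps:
$P{\left(H,q \right)} = -7 + 6 q$
$v{\left(U,S \right)} = \frac{705}{2}$ ($v{\left(U,S \right)} = -4 + \frac{732 - 19}{2} = -4 + \frac{1}{2} \cdot 713 = -4 + \frac{713}{2} = \frac{705}{2}$)
$v{\left(-979 - -381,1615 \right)} + 3460883 = \frac{705}{2} + 3460883 = \frac{6922471}{2}$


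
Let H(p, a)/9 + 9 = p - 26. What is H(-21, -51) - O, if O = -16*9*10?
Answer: 936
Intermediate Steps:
H(p, a) = -315 + 9*p (H(p, a) = -81 + 9*(p - 26) = -81 + 9*(-26 + p) = -81 + (-234 + 9*p) = -315 + 9*p)
O = -1440 (O = -144*10 = -1440)
H(-21, -51) - O = (-315 + 9*(-21)) - 1*(-1440) = (-315 - 189) + 1440 = -504 + 1440 = 936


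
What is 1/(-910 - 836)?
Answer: -1/1746 ≈ -0.00057274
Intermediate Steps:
1/(-910 - 836) = 1/(-1746) = -1/1746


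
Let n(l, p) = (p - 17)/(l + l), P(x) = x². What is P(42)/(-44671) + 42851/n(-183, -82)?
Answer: 1930016350/12183 ≈ 1.5842e+5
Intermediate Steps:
n(l, p) = (-17 + p)/(2*l) (n(l, p) = (-17 + p)/((2*l)) = (-17 + p)*(1/(2*l)) = (-17 + p)/(2*l))
P(42)/(-44671) + 42851/n(-183, -82) = 42²/(-44671) + 42851/(((½)*(-17 - 82)/(-183))) = 1764*(-1/44671) + 42851/(((½)*(-1/183)*(-99))) = -1764/44671 + 42851/(33/122) = -1764/44671 + 42851*(122/33) = -1764/44671 + 5227822/33 = 1930016350/12183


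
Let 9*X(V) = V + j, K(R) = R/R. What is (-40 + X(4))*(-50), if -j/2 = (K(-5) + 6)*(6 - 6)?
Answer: 17800/9 ≈ 1977.8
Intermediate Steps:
K(R) = 1
j = 0 (j = -2*(1 + 6)*(6 - 6) = -14*0 = -2*0 = 0)
X(V) = V/9 (X(V) = (V + 0)/9 = V/9)
(-40 + X(4))*(-50) = (-40 + (⅑)*4)*(-50) = (-40 + 4/9)*(-50) = -356/9*(-50) = 17800/9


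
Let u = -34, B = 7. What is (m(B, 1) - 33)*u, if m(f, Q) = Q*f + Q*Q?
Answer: 850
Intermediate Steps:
m(f, Q) = Q² + Q*f (m(f, Q) = Q*f + Q² = Q² + Q*f)
(m(B, 1) - 33)*u = (1*(1 + 7) - 33)*(-34) = (1*8 - 33)*(-34) = (8 - 33)*(-34) = -25*(-34) = 850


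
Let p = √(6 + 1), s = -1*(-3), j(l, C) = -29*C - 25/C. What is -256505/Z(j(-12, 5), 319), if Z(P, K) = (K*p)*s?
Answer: -8845*√7/231 ≈ -101.31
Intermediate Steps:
s = 3
p = √7 ≈ 2.6458
Z(P, K) = 3*K*√7 (Z(P, K) = (K*√7)*3 = 3*K*√7)
-256505/Z(j(-12, 5), 319) = -256505*√7/6699 = -8845*√7/231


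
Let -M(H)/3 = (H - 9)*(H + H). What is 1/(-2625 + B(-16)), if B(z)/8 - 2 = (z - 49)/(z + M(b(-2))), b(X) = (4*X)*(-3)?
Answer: -272/709583 ≈ -0.00038332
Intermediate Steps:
b(X) = -12*X
M(H) = -6*H*(-9 + H) (M(H) = -3*(H - 9)*(H + H) = -3*(-9 + H)*2*H = -6*H*(-9 + H))
B(z) = 16 + 8*(-49 + z)/(-2160 + z) (B(z) = 16 + 8*((z - 49)/(z + 6*(-12*(-2))*(9 - (-12)*(-2)))) = 16 + 8*((-49 + z)/(z + 6*24*(9 - 1*24))) = 16 + 8*((-49 + z)/(z + 6*24*(9 - 24))) = 16 + 8*((-49 + z)/(z + 6*24*(-15))) = 16 + 8*((-49 + z)/(z - 2160)) = 16 + 8*((-49 + z)/(-2160 + z)) = 16 + 8*(-49 + z)/(-2160 + z))
1/(-2625 + B(-16)) = 1/(-2625 + 8*(-4369 + 3*(-16))/(-2160 - 16)) = 1/(-2625 + 8*(-4369 - 48)/(-2176)) = 1/(-2625 + 8*(-1/2176)*(-4417)) = 1/(-2625 + 4417/272) = 1/(-709583/272) = -272/709583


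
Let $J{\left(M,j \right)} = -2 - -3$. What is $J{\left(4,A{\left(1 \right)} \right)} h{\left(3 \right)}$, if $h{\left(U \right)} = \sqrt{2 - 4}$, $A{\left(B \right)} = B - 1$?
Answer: $i \sqrt{2} \approx 1.4142 i$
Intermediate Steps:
$A{\left(B \right)} = -1 + B$ ($A{\left(B \right)} = B - 1 = -1 + B$)
$J{\left(M,j \right)} = 1$ ($J{\left(M,j \right)} = -2 + 3 = 1$)
$h{\left(U \right)} = i \sqrt{2}$ ($h{\left(U \right)} = \sqrt{-2} = i \sqrt{2}$)
$J{\left(4,A{\left(1 \right)} \right)} h{\left(3 \right)} = 1 i \sqrt{2} = i \sqrt{2}$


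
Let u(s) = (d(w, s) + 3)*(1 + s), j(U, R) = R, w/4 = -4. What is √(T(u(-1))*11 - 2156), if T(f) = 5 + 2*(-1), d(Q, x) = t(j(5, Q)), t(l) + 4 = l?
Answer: I*√2123 ≈ 46.076*I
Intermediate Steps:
w = -16 (w = 4*(-4) = -16)
t(l) = -4 + l
d(Q, x) = -4 + Q
u(s) = -17 - 17*s (u(s) = ((-4 - 16) + 3)*(1 + s) = (-20 + 3)*(1 + s) = -17*(1 + s) = -17 - 17*s)
T(f) = 3 (T(f) = 5 - 2 = 3)
√(T(u(-1))*11 - 2156) = √(3*11 - 2156) = √(33 - 2156) = √(-2123) = I*√2123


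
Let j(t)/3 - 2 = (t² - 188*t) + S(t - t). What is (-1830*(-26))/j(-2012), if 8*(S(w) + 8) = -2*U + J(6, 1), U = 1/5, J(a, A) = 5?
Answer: 634400/177055783 ≈ 0.0035831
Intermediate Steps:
U = ⅕ ≈ 0.20000
S(w) = -297/40 (S(w) = -8 + (-2*⅕ + 5)/8 = -8 + (-⅖ + 5)/8 = -8 + (⅛)*(23/5) = -8 + 23/40 = -297/40)
j(t) = -651/40 - 564*t + 3*t² (j(t) = 6 + 3*((t² - 188*t) - 297/40) = 6 + 3*(-297/40 + t² - 188*t) = 6 + (-891/40 - 564*t + 3*t²) = -651/40 - 564*t + 3*t²)
(-1830*(-26))/j(-2012) = (-1830*(-26))/(-651/40 - 564*(-2012) + 3*(-2012)²) = 47580/(-651/40 + 1134768 + 3*4048144) = 47580/(-651/40 + 1134768 + 12144432) = 47580/(531167349/40) = 47580*(40/531167349) = 634400/177055783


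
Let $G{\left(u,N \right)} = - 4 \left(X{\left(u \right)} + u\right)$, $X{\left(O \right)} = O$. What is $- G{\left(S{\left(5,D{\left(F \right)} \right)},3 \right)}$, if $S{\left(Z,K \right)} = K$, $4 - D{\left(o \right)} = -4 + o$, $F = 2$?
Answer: $48$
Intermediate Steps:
$D{\left(o \right)} = 8 - o$ ($D{\left(o \right)} = 4 - \left(-4 + o\right) = 8 - o$)
$G{\left(u,N \right)} = - 8 u$ ($G{\left(u,N \right)} = - 4 \left(u + u\right) = - 4 \cdot 2 u = - 8 u$)
$- G{\left(S{\left(5,D{\left(F \right)} \right)},3 \right)} = - \left(-8\right) \left(8 - 2\right) = - \left(-8\right) 6 = \left(-1\right) \left(-48\right) = 48$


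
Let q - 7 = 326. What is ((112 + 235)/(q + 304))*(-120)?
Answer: -41640/637 ≈ -65.369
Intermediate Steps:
q = 333 (q = 7 + 326 = 333)
((112 + 235)/(q + 304))*(-120) = ((112 + 235)/(333 + 304))*(-120) = (347/637)*(-120) = -41640/637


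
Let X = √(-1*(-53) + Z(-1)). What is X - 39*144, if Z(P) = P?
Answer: -5616 + 2*√13 ≈ -5608.8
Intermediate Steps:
X = 2*√13 (X = √(-1*(-53) - 1) = √(53 - 1) = √52 = 2*√13 ≈ 7.2111)
X - 39*144 = 2*√13 - 39*144 = 2*√13 - 5616 = -5616 + 2*√13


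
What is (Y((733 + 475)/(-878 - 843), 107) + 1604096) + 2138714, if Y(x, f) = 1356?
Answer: 3744166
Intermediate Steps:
(Y((733 + 475)/(-878 - 843), 107) + 1604096) + 2138714 = (1356 + 1604096) + 2138714 = 1605452 + 2138714 = 3744166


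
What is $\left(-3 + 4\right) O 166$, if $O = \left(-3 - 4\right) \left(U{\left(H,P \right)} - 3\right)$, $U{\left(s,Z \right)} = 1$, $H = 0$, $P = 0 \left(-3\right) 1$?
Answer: $2324$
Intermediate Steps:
$P = 0$ ($P = 0 \cdot 1 = 0$)
$O = 14$ ($O = \left(-3 - 4\right) \left(1 - 3\right) = \left(-7\right) \left(-2\right) = 14$)
$\left(-3 + 4\right) O 166 = \left(-3 + 4\right) 14 \cdot 166 = 1 \cdot 14 \cdot 166 = 14 \cdot 166 = 2324$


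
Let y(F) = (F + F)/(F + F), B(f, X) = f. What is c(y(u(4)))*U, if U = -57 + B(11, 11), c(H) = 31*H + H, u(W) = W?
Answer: -1472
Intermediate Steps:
y(F) = 1 (y(F) = (2*F)/((2*F)) = (2*F)*(1/(2*F)) = 1)
c(H) = 32*H
U = -46 (U = -57 + 11 = -46)
c(y(u(4)))*U = (32*1)*(-46) = 32*(-46) = -1472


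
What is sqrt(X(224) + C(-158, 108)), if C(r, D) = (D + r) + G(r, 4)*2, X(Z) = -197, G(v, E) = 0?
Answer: I*sqrt(247) ≈ 15.716*I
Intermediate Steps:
C(r, D) = D + r (C(r, D) = (D + r) + 0*2 = (D + r) + 0 = D + r)
sqrt(X(224) + C(-158, 108)) = sqrt(-197 + (108 - 158)) = sqrt(-197 - 50) = sqrt(-247) = I*sqrt(247)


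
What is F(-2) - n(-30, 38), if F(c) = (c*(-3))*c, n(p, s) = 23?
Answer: -35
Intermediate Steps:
F(c) = -3*c² (F(c) = (-3*c)*c = -3*c²)
F(-2) - n(-30, 38) = -3*(-2)² - 1*23 = -3*4 - 23 = -12 - 23 = -35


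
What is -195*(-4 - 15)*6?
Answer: 22230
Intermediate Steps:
-195*(-4 - 15)*6 = -(-3705)*6 = -195*(-114) = 22230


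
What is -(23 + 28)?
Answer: -51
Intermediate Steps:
-(23 + 28) = -1*51 = -51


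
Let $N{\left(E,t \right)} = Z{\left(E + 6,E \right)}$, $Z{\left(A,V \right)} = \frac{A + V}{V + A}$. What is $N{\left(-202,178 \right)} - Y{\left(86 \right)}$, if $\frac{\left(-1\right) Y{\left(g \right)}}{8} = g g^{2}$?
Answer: $5088449$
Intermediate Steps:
$Y{\left(g \right)} = - 8 g^{3}$ ($Y{\left(g \right)} = - 8 g g^{2} = - 8 g^{3}$)
$Z{\left(A,V \right)} = 1$ ($Z{\left(A,V \right)} = \frac{A + V}{A + V} = 1$)
$N{\left(E,t \right)} = 1$
$N{\left(-202,178 \right)} - Y{\left(86 \right)} = 1 - - 8 \cdot 86^{3} = 1 - \left(-8\right) 636056 = 1 - -5088448 = 1 + 5088448 = 5088449$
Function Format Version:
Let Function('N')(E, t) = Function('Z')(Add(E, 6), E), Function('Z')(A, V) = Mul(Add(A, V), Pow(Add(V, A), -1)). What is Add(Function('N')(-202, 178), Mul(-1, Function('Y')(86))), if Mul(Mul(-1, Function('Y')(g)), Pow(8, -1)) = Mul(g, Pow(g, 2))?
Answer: 5088449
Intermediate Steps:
Function('Y')(g) = Mul(-8, Pow(g, 3)) (Function('Y')(g) = Mul(-8, Mul(g, Pow(g, 2))) = Mul(-8, Pow(g, 3)))
Function('Z')(A, V) = 1 (Function('Z')(A, V) = Mul(Add(A, V), Pow(Add(A, V), -1)) = 1)
Function('N')(E, t) = 1
Add(Function('N')(-202, 178), Mul(-1, Function('Y')(86))) = Add(1, Mul(-1, Mul(-8, Pow(86, 3)))) = Add(1, Mul(-1, Mul(-8, 636056))) = Add(1, Mul(-1, -5088448)) = Add(1, 5088448) = 5088449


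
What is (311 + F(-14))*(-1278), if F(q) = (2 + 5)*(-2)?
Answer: -379566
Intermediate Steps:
F(q) = -14 (F(q) = 7*(-2) = -14)
(311 + F(-14))*(-1278) = (311 - 14)*(-1278) = 297*(-1278) = -379566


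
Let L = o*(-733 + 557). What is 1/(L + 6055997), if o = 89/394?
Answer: 197/1193023577 ≈ 1.6513e-7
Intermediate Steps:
o = 89/394 (o = 89*(1/394) = 89/394 ≈ 0.22589)
L = -7832/197 (L = 89*(-733 + 557)/394 = (89/394)*(-176) = -7832/197 ≈ -39.756)
1/(L + 6055997) = 1/(-7832/197 + 6055997) = 1/(1193023577/197) = 197/1193023577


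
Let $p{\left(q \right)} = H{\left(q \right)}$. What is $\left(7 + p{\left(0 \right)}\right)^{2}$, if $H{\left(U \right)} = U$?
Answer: $49$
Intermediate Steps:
$p{\left(q \right)} = q$
$\left(7 + p{\left(0 \right)}\right)^{2} = \left(7 + 0\right)^{2} = 7^{2} = 49$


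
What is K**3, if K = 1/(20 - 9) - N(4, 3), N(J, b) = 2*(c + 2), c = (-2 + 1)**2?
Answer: -274625/1331 ≈ -206.33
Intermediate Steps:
c = 1 (c = (-1)**2 = 1)
N(J, b) = 6 (N(J, b) = 2*(1 + 2) = 2*3 = 6)
K = -65/11 (K = 1/(20 - 9) - 1*6 = 1/11 - 6 = -65/11 ≈ -5.9091)
K**3 = (-65/11)**3 = -274625/1331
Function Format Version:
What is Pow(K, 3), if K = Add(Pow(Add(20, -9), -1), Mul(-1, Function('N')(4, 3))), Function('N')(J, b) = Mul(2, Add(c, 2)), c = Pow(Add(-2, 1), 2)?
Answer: Rational(-274625, 1331) ≈ -206.33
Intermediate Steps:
c = 1 (c = Pow(-1, 2) = 1)
Function('N')(J, b) = 6 (Function('N')(J, b) = Mul(2, Add(1, 2)) = Mul(2, 3) = 6)
K = Rational(-65, 11) (K = Add(Pow(Add(20, -9), -1), Mul(-1, 6)) = Add(Pow(11, -1), -6) = Add(Rational(1, 11), -6) = Rational(-65, 11) ≈ -5.9091)
Pow(K, 3) = Pow(Rational(-65, 11), 3) = Rational(-274625, 1331)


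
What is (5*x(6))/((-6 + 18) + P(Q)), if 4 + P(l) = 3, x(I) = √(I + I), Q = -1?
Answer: 10*√3/11 ≈ 1.5746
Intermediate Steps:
x(I) = √2*√I (x(I) = √(2*I) = √2*√I)
P(l) = -1 (P(l) = -4 + 3 = -1)
(5*x(6))/((-6 + 18) + P(Q)) = (5*(√2*√6))/((-6 + 18) - 1) = (5*(2*√3))/(12 - 1) = (10*√3)/11 = (10*√3)*(1/11) = 10*√3/11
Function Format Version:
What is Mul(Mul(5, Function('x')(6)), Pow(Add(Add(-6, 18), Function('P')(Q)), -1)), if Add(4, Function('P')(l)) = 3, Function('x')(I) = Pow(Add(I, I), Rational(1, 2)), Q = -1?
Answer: Mul(Rational(10, 11), Pow(3, Rational(1, 2))) ≈ 1.5746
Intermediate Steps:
Function('x')(I) = Mul(Pow(2, Rational(1, 2)), Pow(I, Rational(1, 2))) (Function('x')(I) = Pow(Mul(2, I), Rational(1, 2)) = Mul(Pow(2, Rational(1, 2)), Pow(I, Rational(1, 2))))
Function('P')(l) = -1 (Function('P')(l) = Add(-4, 3) = -1)
Mul(Mul(5, Function('x')(6)), Pow(Add(Add(-6, 18), Function('P')(Q)), -1)) = Mul(Mul(5, Mul(Pow(2, Rational(1, 2)), Pow(6, Rational(1, 2)))), Pow(Add(Add(-6, 18), -1), -1)) = Mul(Mul(5, Mul(2, Pow(3, Rational(1, 2)))), Pow(Add(12, -1), -1)) = Mul(Mul(10, Pow(3, Rational(1, 2))), Pow(11, -1)) = Mul(Mul(10, Pow(3, Rational(1, 2))), Rational(1, 11)) = Mul(Rational(10, 11), Pow(3, Rational(1, 2)))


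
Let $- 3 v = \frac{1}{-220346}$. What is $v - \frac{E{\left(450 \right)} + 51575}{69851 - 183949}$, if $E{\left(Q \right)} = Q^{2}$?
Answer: $\frac{41988335987}{18855778431} \approx 2.2268$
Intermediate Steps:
$v = \frac{1}{661038}$ ($v = - \frac{1}{3 \left(-220346\right)} = \left(- \frac{1}{3}\right) \left(- \frac{1}{220346}\right) = \frac{1}{661038} \approx 1.5128 \cdot 10^{-6}$)
$v - \frac{E{\left(450 \right)} + 51575}{69851 - 183949} = \frac{1}{661038} - \frac{450^{2} + 51575}{69851 - 183949} = \frac{1}{661038} - \frac{202500 + 51575}{-114098} = \frac{1}{661038} - 254075 \left(- \frac{1}{114098}\right) = \frac{1}{661038} - - \frac{254075}{114098} = \frac{1}{661038} + \frac{254075}{114098} = \frac{41988335987}{18855778431}$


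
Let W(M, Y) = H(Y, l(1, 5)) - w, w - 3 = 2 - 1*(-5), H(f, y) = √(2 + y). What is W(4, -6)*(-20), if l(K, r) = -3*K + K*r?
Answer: 160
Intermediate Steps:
w = 10 (w = 3 + (2 - 1*(-5)) = 3 + (2 + 5) = 3 + 7 = 10)
W(M, Y) = -8 (W(M, Y) = √(2 + 1*(-3 + 5)) - 1*10 = √(2 + 1*2) - 10 = √(2 + 2) - 10 = √4 - 10 = 2 - 10 = -8)
W(4, -6)*(-20) = -8*(-20) = 160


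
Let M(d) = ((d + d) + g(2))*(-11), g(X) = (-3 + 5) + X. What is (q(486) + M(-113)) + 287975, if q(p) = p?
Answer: 290903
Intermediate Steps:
g(X) = 2 + X
M(d) = -44 - 22*d (M(d) = ((d + d) + (2 + 2))*(-11) = (2*d + 4)*(-11) = (4 + 2*d)*(-11) = -44 - 22*d)
(q(486) + M(-113)) + 287975 = (486 + (-44 - 22*(-113))) + 287975 = (486 + (-44 + 2486)) + 287975 = (486 + 2442) + 287975 = 2928 + 287975 = 290903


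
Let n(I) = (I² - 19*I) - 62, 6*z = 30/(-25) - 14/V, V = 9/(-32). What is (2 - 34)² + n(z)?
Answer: 15923554/18225 ≈ 873.72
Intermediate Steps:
V = -9/32 (V = 9*(-1/32) = -9/32 ≈ -0.28125)
z = 1093/135 (z = (30/(-25) - 14/(-9/32))/6 = (30*(-1/25) - 14*(-32/9))/6 = (-6/5 + 448/9)/6 = (⅙)*(2186/45) = 1093/135 ≈ 8.0963)
n(I) = -62 + I² - 19*I
(2 - 34)² + n(z) = (2 - 34)² + (-62 + (1093/135)² - 19*1093/135) = (-32)² + (-62 + 1194649/18225 - 20767/135) = 1024 - 2738846/18225 = 15923554/18225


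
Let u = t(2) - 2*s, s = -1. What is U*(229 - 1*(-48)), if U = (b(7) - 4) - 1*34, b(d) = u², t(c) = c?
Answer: -6094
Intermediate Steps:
u = 4 (u = 2 - 2*(-1) = 2 + 2 = 4)
b(d) = 16 (b(d) = 4² = 16)
U = -22 (U = (16 - 4) - 1*34 = 12 - 34 = -22)
U*(229 - 1*(-48)) = -22*(229 - 1*(-48)) = -22*(229 + 48) = -22*277 = -6094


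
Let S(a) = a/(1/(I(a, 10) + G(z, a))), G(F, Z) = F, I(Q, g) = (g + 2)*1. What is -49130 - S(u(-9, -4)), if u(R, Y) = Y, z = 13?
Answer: -49030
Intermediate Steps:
I(Q, g) = 2 + g (I(Q, g) = (2 + g)*1 = 2 + g)
S(a) = 25*a (S(a) = a/(1/((2 + 10) + 13)) = a/(1/(12 + 13)) = a/(1/25) = a*25 = 25*a)
-49130 - S(u(-9, -4)) = -49130 - 25*(-4) = -49130 - 1*(-100) = -49130 + 100 = -49030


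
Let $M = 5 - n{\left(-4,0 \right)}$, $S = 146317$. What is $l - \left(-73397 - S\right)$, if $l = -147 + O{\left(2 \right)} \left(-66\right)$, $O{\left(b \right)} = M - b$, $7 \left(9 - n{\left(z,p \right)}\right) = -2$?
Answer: $\frac{1539873}{7} \approx 2.1998 \cdot 10^{5}$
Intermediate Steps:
$n{\left(z,p \right)} = \frac{65}{7}$ ($n{\left(z,p \right)} = 9 - - \frac{2}{7} = 9 + \frac{2}{7} = \frac{65}{7}$)
$M = - \frac{30}{7}$ ($M = 5 - \frac{65}{7} = - \frac{30}{7} \approx -4.2857$)
$O{\left(b \right)} = - \frac{30}{7} - b$
$l = \frac{1875}{7}$ ($l = -147 + \left(- \frac{30}{7} - 2\right) \left(-66\right) = -147 - - \frac{2904}{7} = -147 + \frac{2904}{7} = \frac{1875}{7} \approx 267.86$)
$l - \left(-73397 - S\right) = \frac{1875}{7} - \left(-73397 - 146317\right) = \frac{1875}{7} - -219714 = \frac{1875}{7} + 219714 = \frac{1539873}{7}$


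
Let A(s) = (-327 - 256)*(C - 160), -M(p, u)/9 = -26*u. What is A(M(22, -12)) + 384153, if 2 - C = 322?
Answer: 663993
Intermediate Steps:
M(p, u) = 234*u (M(p, u) = -(-234)*u = 234*u)
C = -320 (C = 2 - 1*322 = 2 - 322 = -320)
A(s) = 279840 (A(s) = (-327 - 256)*(-320 - 160) = -583*(-480) = 279840)
A(M(22, -12)) + 384153 = 279840 + 384153 = 663993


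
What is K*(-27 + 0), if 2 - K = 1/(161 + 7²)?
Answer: -3771/70 ≈ -53.871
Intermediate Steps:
K = 419/210 (K = 2 - 1/(161 + 7²) = 2 - 1/(161 + 49) = 2 - 1/210 = 419/210 ≈ 1.9952)
K*(-27 + 0) = 419*(-27 + 0)/210 = (419/210)*(-27) = -3771/70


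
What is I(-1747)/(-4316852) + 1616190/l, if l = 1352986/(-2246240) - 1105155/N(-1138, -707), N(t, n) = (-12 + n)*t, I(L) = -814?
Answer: -1602864819120839093864939/1936910127319250798 ≈ -8.2754e+5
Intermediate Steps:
N(t, n) = t*(-12 + n)
l = -897371569523/459480746320 (l = 1352986/(-2246240) - 1105155*(-1/(1138*(-12 - 707))) = 1352986*(-1/2246240) - 1105155/((-1138*(-719))) = -676493/1123120 - 1105155/818222 = -897371569523/459480746320 ≈ -1.9530)
I(-1747)/(-4316852) + 1616190/l = -814/(-4316852) + 1616190/(-897371569523/459480746320) = -814*(-1/4316852) + 1616190*(-459480746320/897371569523) = 407/2158426 - 742608187394920800/897371569523 = -1602864819120839093864939/1936910127319250798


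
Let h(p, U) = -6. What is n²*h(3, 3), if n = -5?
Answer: -150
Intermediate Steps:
n²*h(3, 3) = (-5)²*(-6) = 25*(-6) = -150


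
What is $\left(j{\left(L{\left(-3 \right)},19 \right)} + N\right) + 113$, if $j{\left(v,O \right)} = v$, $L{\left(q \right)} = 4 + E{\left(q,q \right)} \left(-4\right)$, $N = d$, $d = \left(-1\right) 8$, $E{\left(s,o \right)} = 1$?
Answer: $105$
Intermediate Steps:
$d = -8$
$N = -8$
$L{\left(q \right)} = 0$ ($L{\left(q \right)} = 4 + 1 \left(-4\right) = 4 - 4 = 0$)
$\left(j{\left(L{\left(-3 \right)},19 \right)} + N\right) + 113 = \left(0 - 8\right) + 113 = -8 + 113 = 105$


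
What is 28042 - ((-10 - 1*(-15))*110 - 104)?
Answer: 27596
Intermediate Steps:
28042 - ((-10 - 1*(-15))*110 - 104) = 28042 - ((-10 + 15)*110 - 104) = 28042 - (5*110 - 104) = 28042 - (550 - 104) = 28042 - 1*446 = 28042 - 446 = 27596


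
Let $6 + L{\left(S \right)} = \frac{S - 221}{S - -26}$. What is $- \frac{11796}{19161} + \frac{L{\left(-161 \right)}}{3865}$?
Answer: $- \frac{684784312}{1110858975} \approx -0.61645$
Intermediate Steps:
$L{\left(S \right)} = -6 + \frac{-221 + S}{26 + S}$ ($L{\left(S \right)} = -6 + \frac{S - 221}{S - -26} = -6 + \frac{-221 + S}{S + \left(-22 + 48\right)} = -6 + \frac{-221 + S}{S + 26} = -6 + \frac{-221 + S}{26 + S}$)
$- \frac{11796}{19161} + \frac{L{\left(-161 \right)}}{3865} = - \frac{11796}{19161} + \frac{\frac{1}{26 - 161} \left(-377 - -805\right)}{3865} = \left(-11796\right) \frac{1}{19161} + \frac{-377 + 805}{-135} \cdot \frac{1}{3865} = - \frac{3932}{6387} + \left(- \frac{1}{135}\right) 428 \cdot \frac{1}{3865} = - \frac{3932}{6387} - \frac{428}{521775} = - \frac{684784312}{1110858975}$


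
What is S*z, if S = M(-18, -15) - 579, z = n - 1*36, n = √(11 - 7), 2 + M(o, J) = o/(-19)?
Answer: 374714/19 ≈ 19722.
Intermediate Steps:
M(o, J) = -2 - o/19 (M(o, J) = -2 + o/(-19) = -2 + o*(-1/19) = -2 - o/19)
n = 2 (n = √4 = 2)
z = -34 (z = 2 - 1*36 = 2 - 36 = -34)
S = -11021/19 (S = (-2 - 1/19*(-18)) - 579 = (-2 + 18/19) - 579 = -20/19 - 579 = -11021/19 ≈ -580.05)
S*z = -11021/19*(-34) = 374714/19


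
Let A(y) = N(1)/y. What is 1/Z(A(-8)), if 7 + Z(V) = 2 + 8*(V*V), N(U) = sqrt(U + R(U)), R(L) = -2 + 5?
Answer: -2/9 ≈ -0.22222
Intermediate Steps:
R(L) = 3
N(U) = sqrt(3 + U) (N(U) = sqrt(U + 3) = sqrt(3 + U))
A(y) = 2/y (A(y) = sqrt(3 + 1)/y = sqrt(4)/y = 2/y)
Z(V) = -5 + 8*V**2 (Z(V) = -7 + (2 + 8*(V*V)) = -7 + (2 + 8*V**2) = -5 + 8*V**2)
1/Z(A(-8)) = 1/(-5 + 8*(2/(-8))**2) = 1/(-5 + 8*(2*(-1/8))**2) = 1/(-5 + 8*(-1/4)**2) = 1/(-5 + 8*(1/16)) = 1/(-5 + 1/2) = 1/(-9/2) = -2/9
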